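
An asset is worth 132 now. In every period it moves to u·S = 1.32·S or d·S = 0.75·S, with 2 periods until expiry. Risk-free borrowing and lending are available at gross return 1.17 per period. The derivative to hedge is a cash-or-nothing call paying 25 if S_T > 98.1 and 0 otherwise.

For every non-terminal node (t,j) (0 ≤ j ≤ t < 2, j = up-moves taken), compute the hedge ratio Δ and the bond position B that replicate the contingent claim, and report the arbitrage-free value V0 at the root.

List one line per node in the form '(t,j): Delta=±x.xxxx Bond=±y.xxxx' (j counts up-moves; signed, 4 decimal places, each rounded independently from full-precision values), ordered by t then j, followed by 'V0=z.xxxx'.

No-arbitrage ⇒ martingale measure with p* = (R−d)/(u−d) = 0.7368.
Terminal values V(2,·): V(2,0)=0.0000, V(2,1)=25.0000, V(2,2)=25.0000
Node (1,0) S=99.0000: V=(p*·25.0000+(1−p*)·0.0000)/1.17=15.7445; Δ=(25.0000−0.0000)/(130.6800−74.2500)=0.4430; B=V−Δ·S=-28.1152
Node (1,1) S=174.2400: V=(p*·25.0000+(1−p*)·25.0000)/1.17=21.3675; Δ=(25.0000−25.0000)/(229.9968−130.6800)=0.0000; B=V−Δ·S=21.3675
Node (0,0) S=132.0000: V=(p*·21.3675+(1−p*)·15.7445)/1.17=16.9981; Δ=(21.3675−15.7445)/(174.2400−99.0000)=0.0747; B=V−Δ·S=7.1331
Each (Δ,B) replicates both successor values, so the strategy is self-financing and V0 is arbitrage-free.

(0,0): Delta=0.0747 Bond=7.1331
(1,0): Delta=0.4430 Bond=-28.1152
(1,1): Delta=0.0000 Bond=21.3675
V0=16.9981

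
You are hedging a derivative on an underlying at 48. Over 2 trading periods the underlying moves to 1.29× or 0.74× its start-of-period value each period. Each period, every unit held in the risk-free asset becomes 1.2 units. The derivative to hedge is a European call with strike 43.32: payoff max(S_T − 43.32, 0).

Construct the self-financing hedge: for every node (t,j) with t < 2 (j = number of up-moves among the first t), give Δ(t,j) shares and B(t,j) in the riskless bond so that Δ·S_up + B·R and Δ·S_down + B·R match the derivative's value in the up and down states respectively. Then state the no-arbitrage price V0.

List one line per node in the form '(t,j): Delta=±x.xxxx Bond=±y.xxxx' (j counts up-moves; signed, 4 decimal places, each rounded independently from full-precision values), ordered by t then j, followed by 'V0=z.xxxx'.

(0,0): Delta=0.9120 Bond=-25.5430
(1,0): Delta=0.1280 Bond=-2.8039
(1,1): Delta=1.0000 Bond=-36.1000
V0=18.2334

Under the risk-neutral measure, an up-move has probability p* = (R−d)/(u−d) = 0.8364 and values discount at R = 1.2.
Terminal payoffs: V(2,0)=0.0000, V(2,1)=2.5008, V(2,2)=36.5568
Node (1,0) S=35.5200: V=(p*·2.5008+(1−p*)·0.0000)/1.2=1.7430; Δ=(2.5008−0.0000)/(45.8208−26.2848)=0.1280; B=V−Δ·S=-2.8039
Node (1,1) S=61.9200: V=(p*·36.5568+(1−p*)·2.5008)/1.2=25.8200; Δ=(36.5568−2.5008)/(79.8768−45.8208)=1.0000; B=V−Δ·S=-36.1000
Node (0,0) S=48.0000: V=(p*·25.8200+(1−p*)·1.7430)/1.2=18.2334; Δ=(25.8200−1.7430)/(61.9200−35.5200)=0.9120; B=V−Δ·S=-25.5430
Each (Δ,B) replicates both successor values, so the strategy is self-financing and V0 is arbitrage-free.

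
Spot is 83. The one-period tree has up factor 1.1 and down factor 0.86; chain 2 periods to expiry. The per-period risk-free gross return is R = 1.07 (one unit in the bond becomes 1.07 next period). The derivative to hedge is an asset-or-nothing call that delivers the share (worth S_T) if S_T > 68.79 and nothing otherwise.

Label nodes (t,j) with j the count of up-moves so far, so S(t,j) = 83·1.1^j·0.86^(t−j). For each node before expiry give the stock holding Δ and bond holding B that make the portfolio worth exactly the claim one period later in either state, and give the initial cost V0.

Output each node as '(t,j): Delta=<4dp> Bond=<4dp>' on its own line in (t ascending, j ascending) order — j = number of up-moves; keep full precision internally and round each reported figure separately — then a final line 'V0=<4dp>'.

Since d<R<u, set p* = (R−d)/(u−d) = 0.8750; price each node as the discounted p*-expectation of its children.
At expiry t=2: V(2,0)=0.0000, V(2,1)=78.5180, V(2,2)=100.4300
Node (1,0) S=71.3800: V=(p*·78.5180+(1−p*)·0.0000)/1.07=64.2086; Δ=(78.5180−0.0000)/(78.5180−61.3868)=4.5833; B=V−Δ·S=-262.9497
Node (1,1) S=91.3000: V=(p*·100.4300+(1−p*)·78.5180)/1.07=91.3000; Δ=(100.4300−78.5180)/(100.4300−78.5180)=1.0000; B=V−Δ·S=0.0000
Node (0,0) S=83.0000: V=(p*·91.3000+(1−p*)·64.2086)/1.07=82.1622; Δ=(91.3000−64.2086)/(91.3000−71.3800)=1.3600; B=V−Δ·S=-30.7184
The time-0 hedge costs 82.1622, which is the no-arbitrage price.

(0,0): Delta=1.3600 Bond=-30.7184
(1,0): Delta=4.5833 Bond=-262.9497
(1,1): Delta=1.0000 Bond=0.0000
V0=82.1622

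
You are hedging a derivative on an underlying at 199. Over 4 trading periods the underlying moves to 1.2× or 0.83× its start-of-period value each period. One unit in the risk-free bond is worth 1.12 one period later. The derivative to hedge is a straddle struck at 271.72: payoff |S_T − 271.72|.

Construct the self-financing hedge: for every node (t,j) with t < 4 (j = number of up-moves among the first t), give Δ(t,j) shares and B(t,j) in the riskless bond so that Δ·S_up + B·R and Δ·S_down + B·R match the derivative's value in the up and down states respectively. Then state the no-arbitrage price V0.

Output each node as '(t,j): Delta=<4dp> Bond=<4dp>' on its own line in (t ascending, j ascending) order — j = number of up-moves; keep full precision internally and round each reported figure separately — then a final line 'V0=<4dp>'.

(0,0): Delta=0.2899 Bond=-9.1661
(1,0): Delta=-0.7805 Bond=166.5411
(1,1): Delta=0.4942 Bond=-59.0404
(2,0): Delta=-1.0000 Bond=216.6135
(2,1): Delta=-0.7387 Bond=178.2261
(2,2): Delta=0.7294 Bond=-133.5325
(3,0): Delta=-1.0000 Bond=242.6071
(3,1): Delta=-1.0000 Bond=242.6071
(3,2): Delta=-0.6888 Bond=187.7528
(3,3): Delta=1.0000 Bond=-242.6071
V0=48.5292

The replicating-portfolio and risk-neutral prices coincide; use p* = (1.12−0.83)/(1.2−0.83) = 0.7838 for the latter.
Payoff layer (t=4): V(4,0)=177.2779, V(4,1)=135.1773, V(4,2)=74.3088, V(4,3)=13.6938, V(4,4)=140.9264
  t=3,j=0: stock 113.7856 → up 136.5427 (V=135.1773), down 94.4421 (V=177.2779). Price 128.8215; hedge Δ=-1.0000, bond B=242.6071.
  t=3,j=1: stock 164.5093 → up 197.4112 (V=74.3088), down 136.5427 (V=135.1773). Price 78.0978; hedge Δ=-1.0000, bond B=242.6071.
  t=3,j=2: stock 237.8448 → up 285.4138 (V=13.6938), down 197.4112 (V=74.3088). Price 23.9283; hedge Δ=-0.6888, bond B=187.7528.
  t=3,j=3: stock 343.8720 → up 412.6464 (V=140.9264), down 285.4138 (V=13.6938). Price 101.2649; hedge Δ=1.0000, bond B=-242.6071.
  t=2,j=0: stock 137.0911 → up 164.5093 (V=78.0978), down 113.7856 (V=128.8215). Price 79.5224; hedge Δ=-1.0000, bond B=216.6135.
  t=2,j=1: stock 198.2040 → up 237.8448 (V=23.9283), down 164.5093 (V=78.0978). Price 31.8220; hedge Δ=-0.7387, bond B=178.2261.
  t=2,j=2: stock 286.5600 → up 343.8720 (V=101.2649), down 237.8448 (V=23.9283). Price 75.4852; hedge Δ=0.7294, bond B=-133.5325.
  t=1,j=0: stock 165.1700 → up 198.2040 (V=31.8220), down 137.0911 (V=79.5224). Price 37.6211; hedge Δ=-0.7805, bond B=166.5411.
  t=1,j=1: stock 238.8000 → up 286.5600 (V=75.4852), down 198.2040 (V=31.8220). Price 58.9683; hedge Δ=0.4942, bond B=-59.0404.
  t=0,j=0: stock 199.0000 → up 238.8000 (V=58.9683), down 165.1700 (V=37.6211). Price 48.5292; hedge Δ=0.2899, bond B=-9.1661.
Self-financing check: at every node Δ·S+B equals the discounted successor values.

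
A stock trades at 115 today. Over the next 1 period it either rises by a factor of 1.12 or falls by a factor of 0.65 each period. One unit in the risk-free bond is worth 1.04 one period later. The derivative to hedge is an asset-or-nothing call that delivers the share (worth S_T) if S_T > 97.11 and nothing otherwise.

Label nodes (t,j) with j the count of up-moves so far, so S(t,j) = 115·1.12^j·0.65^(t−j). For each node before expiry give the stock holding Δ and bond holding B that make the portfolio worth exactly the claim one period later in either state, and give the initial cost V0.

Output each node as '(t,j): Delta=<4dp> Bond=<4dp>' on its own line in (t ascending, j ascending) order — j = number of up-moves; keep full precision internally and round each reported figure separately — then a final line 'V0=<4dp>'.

No-arbitrage ⇒ martingale measure with p* = (R−d)/(u−d) = 0.8298.
Terminal values V(1,·): V(1,0)=0.0000, V(1,1)=128.8000
(0,0): S=115.0000. Δ = (V_up−V_dn)/(S_up−S_dn) = (128.8000−0.0000)/(128.8000−74.7500) = 2.3830. V = [p*·128.8000 + (1−p*)·0.0000]/1.04 = 102.7660. B = V − Δ·S = -171.2766.
Root portfolio cost Δ·115+B reproduces V0=102.7660.

(0,0): Delta=2.3830 Bond=-171.2766
V0=102.7660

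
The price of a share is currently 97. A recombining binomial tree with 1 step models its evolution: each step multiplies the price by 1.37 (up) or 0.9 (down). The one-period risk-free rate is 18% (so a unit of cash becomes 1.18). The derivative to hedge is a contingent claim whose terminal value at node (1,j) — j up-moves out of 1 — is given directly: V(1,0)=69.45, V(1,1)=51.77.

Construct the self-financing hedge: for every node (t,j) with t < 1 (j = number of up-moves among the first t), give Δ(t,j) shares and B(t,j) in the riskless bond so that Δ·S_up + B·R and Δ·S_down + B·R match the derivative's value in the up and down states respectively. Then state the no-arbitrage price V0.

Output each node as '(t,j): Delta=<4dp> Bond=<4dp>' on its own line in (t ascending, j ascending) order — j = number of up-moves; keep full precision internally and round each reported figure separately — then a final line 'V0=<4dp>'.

Risk-neutral probability p* = (R−d)/(u−d) = (1.18−0.9)/(1.37−0.9) = 0.5957.
Terminal payoffs: V(1,0)=69.4500, V(1,1)=51.7700
(0,0): S=97.0000. Δ = (V_up−V_dn)/(S_up−S_dn) = (51.7700−69.4500)/(132.8900−87.3000) = -0.3878. V = [p*·51.7700 + (1−p*)·69.4500]/1.18 = 49.9299. B = V − Δ·S = 87.5469.
Check: Δ(0,0)·S0 + B(0,0) = 49.9299 = V0.

(0,0): Delta=-0.3878 Bond=87.5469
V0=49.9299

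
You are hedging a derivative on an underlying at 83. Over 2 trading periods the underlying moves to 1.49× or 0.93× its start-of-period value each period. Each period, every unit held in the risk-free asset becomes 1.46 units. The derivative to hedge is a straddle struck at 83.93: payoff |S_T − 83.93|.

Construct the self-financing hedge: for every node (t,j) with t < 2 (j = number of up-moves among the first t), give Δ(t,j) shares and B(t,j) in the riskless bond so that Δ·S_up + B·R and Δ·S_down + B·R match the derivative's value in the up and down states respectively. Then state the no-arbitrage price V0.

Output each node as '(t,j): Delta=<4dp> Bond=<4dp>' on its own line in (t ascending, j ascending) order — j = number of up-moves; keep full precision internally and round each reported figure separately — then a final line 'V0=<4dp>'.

(0,0): Delta=0.9808 Bond=-37.7502
(1,0): Delta=0.4382 Bond=-13.2262
(1,1): Delta=1.0000 Bond=-57.4863
V0=43.6585

Risk-neutral probability p* = (R−d)/(u−d) = (1.46−0.93)/(1.49−0.93) = 0.9464.
Terminal values V(2,·): V(2,0)=12.1433, V(2,1)=31.0831, V(2,2)=100.3383
(1,0): S=77.1900. Δ = (V_up−V_dn)/(S_up−S_dn) = (31.0831−12.1433)/(115.0131−71.7867) = 0.4382. V = [p*·31.0831 + (1−p*)·12.1433]/1.46 = 20.5948. B = V − Δ·S = -13.2262.
(1,1): S=123.6700. Δ = (V_up−V_dn)/(S_up−S_dn) = (100.3383−31.0831)/(184.2683−115.0131) = 1.0000. V = [p*·100.3383 + (1−p*)·31.0831]/1.46 = 66.1837. B = V − Δ·S = -57.4863.
(0,0): S=83.0000. Δ = (V_up−V_dn)/(S_up−S_dn) = (66.1837−20.5948)/(123.6700−77.1900) = 0.9808. V = [p*·66.1837 + (1−p*)·20.5948]/1.46 = 43.6585. B = V − Δ·S = -37.7502.
Root portfolio cost Δ·83+B reproduces V0=43.6585.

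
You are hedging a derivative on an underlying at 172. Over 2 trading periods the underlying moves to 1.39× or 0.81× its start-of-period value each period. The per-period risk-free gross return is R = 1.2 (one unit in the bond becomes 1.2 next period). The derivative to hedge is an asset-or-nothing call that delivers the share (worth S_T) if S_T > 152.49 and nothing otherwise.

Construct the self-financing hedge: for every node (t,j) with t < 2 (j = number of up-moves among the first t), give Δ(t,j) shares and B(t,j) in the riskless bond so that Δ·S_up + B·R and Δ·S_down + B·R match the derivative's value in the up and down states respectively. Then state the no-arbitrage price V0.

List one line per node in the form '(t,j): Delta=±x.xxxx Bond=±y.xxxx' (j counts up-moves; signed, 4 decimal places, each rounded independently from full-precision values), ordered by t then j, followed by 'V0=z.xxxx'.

Under the risk-neutral measure, an up-move has probability p* = (R−d)/(u−d) = 0.6724 and values discount at R = 1.2.
At expiry t=2: V(2,0)=0.0000, V(2,1)=193.6548, V(2,2)=332.3212
(1,0): S=139.3200. Δ = (V_up−V_dn)/(S_up−S_dn) = (193.6548−0.0000)/(193.6548−112.8492) = 2.3966. V = [p*·193.6548 + (1−p*)·0.0000]/1.2 = 108.5135. B = V − Δ·S = -225.3741.
(1,1): S=239.0800. Δ = (V_up−V_dn)/(S_up−S_dn) = (332.3212−193.6548)/(332.3212−193.6548) = 1.0000. V = [p*·332.3212 + (1−p*)·193.6548]/1.2 = 239.0800. B = V − Δ·S = 0.0000.
(0,0): S=172.0000. Δ = (V_up−V_dn)/(S_up−S_dn) = (239.0800−108.5135)/(239.0800−139.3200) = 1.3088. V = [p*·239.0800 + (1−p*)·108.5135]/1.2 = 163.5902. B = V − Δ·S = -61.5245.
The time-0 hedge costs 163.5902, which is the no-arbitrage price.

(0,0): Delta=1.3088 Bond=-61.5245
(1,0): Delta=2.3966 Bond=-225.3741
(1,1): Delta=1.0000 Bond=0.0000
V0=163.5902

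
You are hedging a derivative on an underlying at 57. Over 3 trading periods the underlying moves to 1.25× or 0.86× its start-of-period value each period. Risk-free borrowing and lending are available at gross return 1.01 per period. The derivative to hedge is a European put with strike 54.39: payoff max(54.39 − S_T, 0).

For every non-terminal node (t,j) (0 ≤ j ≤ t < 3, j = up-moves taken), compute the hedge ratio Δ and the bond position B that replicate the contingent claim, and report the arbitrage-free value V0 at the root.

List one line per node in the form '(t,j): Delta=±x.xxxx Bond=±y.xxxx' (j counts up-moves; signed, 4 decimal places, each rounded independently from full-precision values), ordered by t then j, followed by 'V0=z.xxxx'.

Under the risk-neutral measure, an up-move has probability p* = (R−d)/(u−d) = 0.3846 and values discount at R = 1.01.
Terminal payoffs: V(3,0)=18.1348, V(3,1)=1.6935, V(3,2)=0.0000, V(3,3)=0.0000
Node (2,0) S=42.1572: V=(p*·1.6935+(1−p*)·18.1348)/1.01=11.6943; Δ=(1.6935−18.1348)/(52.6965−36.2552)=-1.0000; B=V−Δ·S=53.8515
Node (2,1) S=61.2750: V=(p*·0.0000+(1−p*)·1.6935)/1.01=1.0318; Δ=(0.0000−1.6935)/(76.5938−52.6965)=-0.0709; B=V−Δ·S=5.3741
Node (2,2) S=89.0625: V=(p*·0.0000+(1−p*)·0.0000)/1.01=0.0000; Δ=(0.0000−0.0000)/(111.3281−76.5938)=0.0000; B=V−Δ·S=0.0000
Node (1,0) S=49.0200: V=(p*·1.0318+(1−p*)·11.6943)/1.01=7.5182; Δ=(1.0318−11.6943)/(61.2750−42.1572)=-0.5577; B=V−Δ·S=34.8578
Node (1,1) S=71.2500: V=(p*·0.0000+(1−p*)·1.0318)/1.01=0.6287; Δ=(0.0000−1.0318)/(89.0625−61.2750)=-0.0371; B=V−Δ·S=3.2744
Node (0,0) S=57.0000: V=(p*·0.6287+(1−p*)·7.5182)/1.01=4.8202; Δ=(0.6287−7.5182)/(71.2500−49.0200)=-0.3099; B=V−Δ·S=22.4855
Root portfolio cost Δ·57+B reproduces V0=4.8202.

(0,0): Delta=-0.3099 Bond=22.4855
(1,0): Delta=-0.5577 Bond=34.8578
(1,1): Delta=-0.0371 Bond=3.2744
(2,0): Delta=-1.0000 Bond=53.8515
(2,1): Delta=-0.0709 Bond=5.3741
(2,2): Delta=0.0000 Bond=0.0000
V0=4.8202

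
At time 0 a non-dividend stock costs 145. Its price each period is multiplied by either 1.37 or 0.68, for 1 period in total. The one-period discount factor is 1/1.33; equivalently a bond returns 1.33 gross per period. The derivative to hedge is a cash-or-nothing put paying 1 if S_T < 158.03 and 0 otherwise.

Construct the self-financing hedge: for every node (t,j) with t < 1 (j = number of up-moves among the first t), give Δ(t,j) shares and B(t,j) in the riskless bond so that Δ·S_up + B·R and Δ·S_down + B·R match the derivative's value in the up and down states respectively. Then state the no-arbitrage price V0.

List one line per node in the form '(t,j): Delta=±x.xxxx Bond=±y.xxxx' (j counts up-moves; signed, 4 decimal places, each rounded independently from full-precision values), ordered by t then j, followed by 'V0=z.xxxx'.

(0,0): Delta=-0.0100 Bond=1.4929
V0=0.0436

The replicating-portfolio and risk-neutral prices coincide; use p* = (1.33−0.68)/(1.37−0.68) = 0.9420 for the latter.
Payoff layer (t=1): V(1,0)=1.0000, V(1,1)=0.0000
Node (0,0) S=145.0000: V=(p*·0.0000+(1−p*)·1.0000)/1.33=0.0436; Δ=(0.0000−1.0000)/(198.6500−98.6000)=-0.0100; B=V−Δ·S=1.4929
Check: Δ(0,0)·S0 + B(0,0) = 0.0436 = V0.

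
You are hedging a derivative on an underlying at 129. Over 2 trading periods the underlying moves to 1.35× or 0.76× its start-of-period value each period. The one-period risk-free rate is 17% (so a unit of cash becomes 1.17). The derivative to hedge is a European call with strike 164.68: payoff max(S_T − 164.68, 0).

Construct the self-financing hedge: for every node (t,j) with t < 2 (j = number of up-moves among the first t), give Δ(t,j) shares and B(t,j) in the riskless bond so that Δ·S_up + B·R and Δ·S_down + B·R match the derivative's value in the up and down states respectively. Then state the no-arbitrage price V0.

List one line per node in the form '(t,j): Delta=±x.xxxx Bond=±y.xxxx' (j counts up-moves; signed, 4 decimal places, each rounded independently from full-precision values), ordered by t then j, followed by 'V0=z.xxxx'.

Since d<R<u, set p* = (R−d)/(u−d) = 0.6949; price each node as the discounted p*-expectation of its children.
Terminal payoffs: V(2,0)=0.0000, V(2,1)=0.0000, V(2,2)=70.4225
Node (1,0) S=98.0400: V=(p*·0.0000+(1−p*)·0.0000)/1.17=0.0000; Δ=(0.0000−0.0000)/(132.3540−74.5104)=0.0000; B=V−Δ·S=0.0000
Node (1,1) S=174.1500: V=(p*·70.4225+(1−p*)·0.0000)/1.17=41.8271; Δ=(70.4225−0.0000)/(235.1025−132.3540)=0.6854; B=V−Δ·S=-77.5331
Node (0,0) S=129.0000: V=(p*·41.8271+(1−p*)·0.0000)/1.17=24.8430; Δ=(41.8271−0.0000)/(174.1500−98.0400)=0.5496; B=V−Δ·S=-46.0504
Self-financing check: at every node Δ·S+B equals the discounted successor values.

(0,0): Delta=0.5496 Bond=-46.0504
(1,0): Delta=0.0000 Bond=0.0000
(1,1): Delta=0.6854 Bond=-77.5331
V0=24.8430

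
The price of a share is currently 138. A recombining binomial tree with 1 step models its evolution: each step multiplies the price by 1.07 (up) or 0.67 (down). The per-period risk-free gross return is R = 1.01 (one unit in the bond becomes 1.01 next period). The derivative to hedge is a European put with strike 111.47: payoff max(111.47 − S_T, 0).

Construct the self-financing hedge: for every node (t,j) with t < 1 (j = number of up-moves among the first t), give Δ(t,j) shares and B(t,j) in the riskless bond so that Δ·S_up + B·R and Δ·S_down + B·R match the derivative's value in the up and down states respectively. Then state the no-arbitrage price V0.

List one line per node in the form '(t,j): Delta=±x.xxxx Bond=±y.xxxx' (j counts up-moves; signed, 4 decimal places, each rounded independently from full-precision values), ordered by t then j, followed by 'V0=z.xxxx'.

Since d<R<u, set p* = (R−d)/(u−d) = 0.8500; price each node as the discounted p*-expectation of its children.
Payoff layer (t=1): V(1,0)=19.0100, V(1,1)=0.0000
  t=0,j=0: stock 138.0000 → up 147.6600 (V=0.0000), down 92.4600 (V=19.0100). Price 2.8233; hedge Δ=-0.3444, bond B=50.3483.
Root portfolio cost Δ·138+B reproduces V0=2.8233.

(0,0): Delta=-0.3444 Bond=50.3483
V0=2.8233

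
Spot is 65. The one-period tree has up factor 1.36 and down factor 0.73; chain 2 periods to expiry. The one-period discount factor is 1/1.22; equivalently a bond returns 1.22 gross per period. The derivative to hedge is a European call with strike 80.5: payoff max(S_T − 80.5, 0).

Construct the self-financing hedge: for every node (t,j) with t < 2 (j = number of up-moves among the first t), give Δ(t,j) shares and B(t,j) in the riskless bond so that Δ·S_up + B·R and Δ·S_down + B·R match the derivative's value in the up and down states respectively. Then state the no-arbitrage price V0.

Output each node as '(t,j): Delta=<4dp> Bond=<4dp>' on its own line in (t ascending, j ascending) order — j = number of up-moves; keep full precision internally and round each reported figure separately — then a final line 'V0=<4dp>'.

Under the risk-neutral measure, an up-move has probability p* = (R−d)/(u−d) = 0.7778 and values discount at R = 1.22.
Terminal payoffs: V(2,0)=0.0000, V(2,1)=0.0000, V(2,2)=39.7240
  t=1,j=0: stock 47.4500 → up 64.5320 (V=0.0000), down 34.6385 (V=0.0000). Price 0.0000; hedge Δ=0.0000, bond B=0.0000.
  t=1,j=1: stock 88.4000 → up 120.2240 (V=39.7240), down 64.5320 (V=0.0000). Price 25.3250; hedge Δ=0.7133, bond B=-37.7290.
  t=0,j=0: stock 65.0000 → up 88.4000 (V=25.3250), down 47.4500 (V=0.0000). Price 16.1452; hedge Δ=0.6184, bond B=-24.0531.
Check: Δ(0,0)·S0 + B(0,0) = 16.1452 = V0.

(0,0): Delta=0.6184 Bond=-24.0531
(1,0): Delta=0.0000 Bond=0.0000
(1,1): Delta=0.7133 Bond=-37.7290
V0=16.1452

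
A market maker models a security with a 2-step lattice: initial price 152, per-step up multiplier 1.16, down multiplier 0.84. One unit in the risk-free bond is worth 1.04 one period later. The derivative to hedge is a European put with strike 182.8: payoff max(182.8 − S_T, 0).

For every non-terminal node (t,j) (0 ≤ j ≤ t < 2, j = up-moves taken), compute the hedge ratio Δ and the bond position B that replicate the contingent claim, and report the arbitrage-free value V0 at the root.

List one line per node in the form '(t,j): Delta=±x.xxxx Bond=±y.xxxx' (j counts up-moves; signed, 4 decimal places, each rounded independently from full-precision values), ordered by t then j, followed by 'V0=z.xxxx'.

(0,0): Delta=-0.7315 Bond=136.0459
(1,0): Delta=-1.0000 Bond=175.7692
(1,1): Delta=-0.6148 Bond=120.9188
V0=24.8572

Risk-neutral probability p* = (R−d)/(u−d) = (1.04−0.84)/(1.16−0.84) = 0.6250.
Terminal payoffs: V(2,0)=75.5488, V(2,1)=34.6912, V(2,2)=0.0000
  t=1,j=0: stock 127.6800 → up 148.1088 (V=34.6912), down 107.2512 (V=75.5488). Price 48.0892; hedge Δ=-1.0000, bond B=175.7692.
  t=1,j=1: stock 176.3200 → up 204.5312 (V=0.0000), down 148.1088 (V=34.6912). Price 12.5088; hedge Δ=-0.6148, bond B=120.9188.
  t=0,j=0: stock 152.0000 → up 176.3200 (V=12.5088), down 127.6800 (V=48.0892). Price 24.8572; hedge Δ=-0.7315, bond B=136.0459.
Check: Δ(0,0)·S0 + B(0,0) = 24.8572 = V0.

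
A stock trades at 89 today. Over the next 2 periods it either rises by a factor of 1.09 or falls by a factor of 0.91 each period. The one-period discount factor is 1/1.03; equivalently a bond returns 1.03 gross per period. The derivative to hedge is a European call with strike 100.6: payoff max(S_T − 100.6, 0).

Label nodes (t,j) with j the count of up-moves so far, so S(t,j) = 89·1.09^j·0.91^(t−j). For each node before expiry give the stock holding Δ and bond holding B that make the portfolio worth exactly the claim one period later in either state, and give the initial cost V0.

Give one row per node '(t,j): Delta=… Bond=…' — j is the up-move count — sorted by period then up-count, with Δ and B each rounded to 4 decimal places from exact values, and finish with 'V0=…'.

No-arbitrage ⇒ martingale measure with p* = (R−d)/(u−d) = 0.6667.
Payoff layer (t=2): V(2,0)=0.0000, V(2,1)=0.0000, V(2,2)=5.1409
Node (1,0) S=80.9900: V=(p*·0.0000+(1−p*)·0.0000)/1.03=0.0000; Δ=(0.0000−0.0000)/(88.2791−73.7009)=0.0000; B=V−Δ·S=0.0000
Node (1,1) S=97.0100: V=(p*·5.1409+(1−p*)·0.0000)/1.03=3.3274; Δ=(5.1409−0.0000)/(105.7409−88.2791)=0.2944; B=V−Δ·S=-25.2331
Node (0,0) S=89.0000: V=(p*·3.3274+(1−p*)·0.0000)/1.03=2.1537; Δ=(3.3274−0.0000)/(97.0100−80.9900)=0.2077; B=V−Δ·S=-16.3321
Each (Δ,B) replicates both successor values, so the strategy is self-financing and V0 is arbitrage-free.

(0,0): Delta=0.2077 Bond=-16.3321
(1,0): Delta=0.0000 Bond=0.0000
(1,1): Delta=0.2944 Bond=-25.2331
V0=2.1537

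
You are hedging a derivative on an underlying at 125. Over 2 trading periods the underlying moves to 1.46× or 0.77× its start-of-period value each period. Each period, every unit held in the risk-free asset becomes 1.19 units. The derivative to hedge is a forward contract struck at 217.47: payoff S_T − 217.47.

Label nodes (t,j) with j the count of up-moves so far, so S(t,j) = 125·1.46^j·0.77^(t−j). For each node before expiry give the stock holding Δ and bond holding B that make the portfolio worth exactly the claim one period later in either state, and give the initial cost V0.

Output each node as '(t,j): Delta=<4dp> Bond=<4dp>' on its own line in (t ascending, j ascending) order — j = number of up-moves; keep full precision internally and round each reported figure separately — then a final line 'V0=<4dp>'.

(0,0): Delta=1.0000 Bond=-153.5697
(1,0): Delta=1.0000 Bond=-182.7479
(1,1): Delta=1.0000 Bond=-182.7479
V0=-28.5697

Risk-neutral probability p* = (R−d)/(u−d) = (1.19−0.77)/(1.46−0.77) = 0.6087.
Payoff layer (t=2): V(2,0)=-143.3575, V(2,1)=-76.9450, V(2,2)=48.9800
(1,0): S=96.2500. Δ = (V_up−V_dn)/(S_up−S_dn) = (-76.9450−-143.3575)/(140.5250−74.1125) = 1.0000. V = [p*·-76.9450 + (1−p*)·-143.3575]/1.19 = -86.4979. B = V − Δ·S = -182.7479.
(1,1): S=182.5000. Δ = (V_up−V_dn)/(S_up−S_dn) = (48.9800−-76.9450)/(266.4500−140.5250) = 1.0000. V = [p*·48.9800 + (1−p*)·-76.9450]/1.19 = -0.2479. B = V − Δ·S = -182.7479.
(0,0): S=125.0000. Δ = (V_up−V_dn)/(S_up−S_dn) = (-0.2479−-86.4979)/(182.5000−96.2500) = 1.0000. V = [p*·-0.2479 + (1−p*)·-86.4979]/1.19 = -28.5697. B = V − Δ·S = -153.5697.
The time-0 hedge costs -28.5697, which is the no-arbitrage price.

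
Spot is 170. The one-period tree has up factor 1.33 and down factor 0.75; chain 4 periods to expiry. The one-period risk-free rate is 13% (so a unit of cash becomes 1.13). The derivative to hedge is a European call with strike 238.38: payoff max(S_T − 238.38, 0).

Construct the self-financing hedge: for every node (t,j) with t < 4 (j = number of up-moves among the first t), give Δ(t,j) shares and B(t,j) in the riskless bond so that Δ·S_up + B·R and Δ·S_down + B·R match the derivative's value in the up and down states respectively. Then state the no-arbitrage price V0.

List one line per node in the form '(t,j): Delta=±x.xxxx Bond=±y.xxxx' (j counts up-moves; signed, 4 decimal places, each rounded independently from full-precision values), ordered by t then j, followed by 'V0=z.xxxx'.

(0,0): Delta=0.6508 Bond=-62.8043
(1,0): Delta=0.2799 Bond=-23.6896
(1,1): Delta=0.7608 Bond=-95.8526
(2,0): Delta=0.0000 Bond=0.0000
(2,1): Delta=0.3630 Bond=-40.8583
(2,2): Delta=0.8789 Bond=-143.8162
(3,0): Delta=0.0000 Bond=0.0000
(3,1): Delta=0.0000 Bond=0.0000
(3,2): Delta=0.4708 Bond=-70.4698
(3,3): Delta=1.0000 Bond=-210.9558
V0=47.8245

Since d<R<u, set p* = (R−d)/(u−d) = 0.6552; price each node as the discounted p*-expectation of its children.
Terminal payoffs: V(4,0)=0.0000, V(4,1)=0.0000, V(4,2)=0.0000, V(4,3)=61.5812, V(4,4)=293.5512
Node (3,0) S=71.7188: V=(p*·0.0000+(1−p*)·0.0000)/1.13=0.0000; Δ=(0.0000−0.0000)/(95.3859−53.7891)=0.0000; B=V−Δ·S=0.0000
Node (3,1) S=127.1813: V=(p*·0.0000+(1−p*)·0.0000)/1.13=0.0000; Δ=(0.0000−0.0000)/(169.1511−95.3859)=0.0000; B=V−Δ·S=0.0000
Node (3,2) S=225.5348: V=(p*·61.5812+(1−p*)·0.0000)/1.13=35.7047; Δ=(61.5812−0.0000)/(299.9612−169.1511)=0.4708; B=V−Δ·S=-70.4698
Node (3,3) S=399.9483: V=(p*·293.5512+(1−p*)·61.5812)/1.13=188.9925; Δ=(293.5512−61.5812)/(531.9312−299.9612)=1.0000; B=V−Δ·S=-210.9558
Node (2,0) S=95.6250: V=(p*·0.0000+(1−p*)·0.0000)/1.13=0.0000; Δ=(0.0000−0.0000)/(127.1813−71.7188)=0.0000; B=V−Δ·S=0.0000
Node (2,1) S=169.5750: V=(p*·35.7047+(1−p*)·0.0000)/1.13=20.7015; Δ=(35.7047−0.0000)/(225.5348−127.1813)=0.3630; B=V−Δ·S=-40.8583
Node (2,2) S=300.7130: V=(p*·188.9925+(1−p*)·35.7047)/1.13=120.4732; Δ=(188.9925−35.7047)/(399.9483−225.5348)=0.8789; B=V−Δ·S=-143.8162
Node (1,0) S=127.5000: V=(p*·20.7015+(1−p*)·0.0000)/1.13=12.0027; Δ=(20.7015−0.0000)/(169.5750−95.6250)=0.2799; B=V−Δ·S=-23.6896
Node (1,1) S=226.1000: V=(p*·120.4732+(1−p*)·20.7015)/1.13=76.1674; Δ=(120.4732−20.7015)/(300.7130−169.5750)=0.7608; B=V−Δ·S=-95.8526
Node (0,0) S=170.0000: V=(p*·76.1674+(1−p*)·12.0027)/1.13=47.8245; Δ=(76.1674−12.0027)/(226.1000−127.5000)=0.6508; B=V−Δ·S=-62.8043
Each (Δ,B) replicates both successor values, so the strategy is self-financing and V0 is arbitrage-free.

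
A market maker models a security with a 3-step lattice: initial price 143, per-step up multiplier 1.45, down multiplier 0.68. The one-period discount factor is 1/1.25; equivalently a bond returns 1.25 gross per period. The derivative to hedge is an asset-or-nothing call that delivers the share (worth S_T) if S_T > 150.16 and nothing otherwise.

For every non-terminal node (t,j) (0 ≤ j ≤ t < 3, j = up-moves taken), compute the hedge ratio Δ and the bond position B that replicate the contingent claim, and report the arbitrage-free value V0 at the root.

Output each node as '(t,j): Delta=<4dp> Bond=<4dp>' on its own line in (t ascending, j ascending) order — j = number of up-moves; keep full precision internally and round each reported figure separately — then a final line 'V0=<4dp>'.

Under the risk-neutral measure, an up-move has probability p* = (R−d)/(u−d) = 0.7403 and values discount at R = 1.25.
Payoff layer (t=3): V(3,0)=0.0000, V(3,1)=0.0000, V(3,2)=204.4471, V(3,3)=435.9534
(2,0): S=66.1232. Δ = (V_up−V_dn)/(S_up−S_dn) = (0.0000−0.0000)/(95.8786−44.9638) = 0.0000. V = [p*·0.0000 + (1−p*)·0.0000]/1.25 = 0.0000. B = V − Δ·S = 0.0000.
(2,1): S=140.9980. Δ = (V_up−V_dn)/(S_up−S_dn) = (204.4471−0.0000)/(204.4471−95.8786) = 1.8831. V = [p*·204.4471 + (1−p*)·0.0000]/1.25 = 121.0752. B = V − Δ·S = -144.4405.
(2,2): S=300.6575. Δ = (V_up−V_dn)/(S_up−S_dn) = (435.9534−204.4471)/(435.9534−204.4471) = 1.0000. V = [p*·435.9534 + (1−p*)·204.4471]/1.25 = 300.6575. B = V − Δ·S = 0.0000.
(1,0): S=97.2400. Δ = (V_up−V_dn)/(S_up−S_dn) = (121.0752−0.0000)/(140.9980−66.1232) = 1.6170. V = [p*·121.0752 + (1−p*)·0.0000]/1.25 = 71.7017. B = V − Δ·S = -85.5388.
(1,1): S=207.3500. Δ = (V_up−V_dn)/(S_up−S_dn) = (300.6575−121.0752)/(300.6575−140.9980) = 1.1248. V = [p*·300.6575 + (1−p*)·121.0752]/1.25 = 203.2102. B = V − Δ·S = -30.0136.
(0,0): S=143.0000. Δ = (V_up−V_dn)/(S_up−S_dn) = (203.2102−71.7017)/(207.3500−97.2400) = 1.1943. V = [p*·203.2102 + (1−p*)·71.7017]/1.25 = 135.2417. B = V − Δ·S = -35.5486.
Each (Δ,B) replicates both successor values, so the strategy is self-financing and V0 is arbitrage-free.

(0,0): Delta=1.1943 Bond=-35.5486
(1,0): Delta=1.6170 Bond=-85.5388
(1,1): Delta=1.1248 Bond=-30.0136
(2,0): Delta=0.0000 Bond=0.0000
(2,1): Delta=1.8831 Bond=-144.4405
(2,2): Delta=1.0000 Bond=0.0000
V0=135.2417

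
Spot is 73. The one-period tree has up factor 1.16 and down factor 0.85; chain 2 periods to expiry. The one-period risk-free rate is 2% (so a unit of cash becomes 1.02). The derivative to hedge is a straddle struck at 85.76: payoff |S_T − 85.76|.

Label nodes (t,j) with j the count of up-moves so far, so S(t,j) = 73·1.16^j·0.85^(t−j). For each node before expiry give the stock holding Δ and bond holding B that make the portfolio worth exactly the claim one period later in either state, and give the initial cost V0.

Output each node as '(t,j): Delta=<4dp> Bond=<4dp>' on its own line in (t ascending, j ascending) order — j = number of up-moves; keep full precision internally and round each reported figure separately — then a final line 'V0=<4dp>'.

Under the risk-neutral measure, an up-move has probability p* = (R−d)/(u−d) = 0.5484 and values discount at R = 1.02.
Payoff layer (t=2): V(2,0)=33.0175, V(2,1)=13.7820, V(2,2)=12.4688
Node (1,0) S=62.0500: V=(p*·13.7820+(1−p*)·33.0175)/1.02=22.0284; Δ=(13.7820−33.0175)/(71.9780−52.7425)=-1.0000; B=V−Δ·S=84.0784
Node (1,1) S=84.6800: V=(p*·12.4688+(1−p*)·13.7820)/1.02=12.8057; Δ=(12.4688−13.7820)/(98.2288−71.9780)=-0.0500; B=V−Δ·S=17.0419
Node (0,0) S=73.0000: V=(p*·12.8057+(1−p*)·22.0284)/1.02=16.6381; Δ=(12.8057−22.0284)/(84.6800−62.0500)=-0.4075; B=V−Δ·S=46.3887
The time-0 hedge costs 16.6381, which is the no-arbitrage price.

(0,0): Delta=-0.4075 Bond=46.3887
(1,0): Delta=-1.0000 Bond=84.0784
(1,1): Delta=-0.0500 Bond=17.0419
V0=16.6381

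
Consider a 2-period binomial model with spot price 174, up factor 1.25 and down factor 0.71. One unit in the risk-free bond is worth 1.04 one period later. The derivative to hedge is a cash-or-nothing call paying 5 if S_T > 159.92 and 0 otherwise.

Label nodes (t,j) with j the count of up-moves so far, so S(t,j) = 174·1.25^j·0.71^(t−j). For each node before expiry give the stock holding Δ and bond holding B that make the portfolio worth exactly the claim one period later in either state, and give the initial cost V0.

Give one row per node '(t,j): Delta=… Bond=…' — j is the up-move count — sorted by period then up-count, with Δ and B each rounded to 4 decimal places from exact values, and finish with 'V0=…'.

Risk-neutral probability p* = (R−d)/(u−d) = (1.04−0.71)/(1.25−0.71) = 0.6111.
Terminal values V(2,·): V(2,0)=0.0000, V(2,1)=0.0000, V(2,2)=5.0000
(1,0): S=123.5400. Δ = (V_up−V_dn)/(S_up−S_dn) = (0.0000−0.0000)/(154.4250−87.7134) = 0.0000. V = [p*·0.0000 + (1−p*)·0.0000]/1.04 = 0.0000. B = V − Δ·S = 0.0000.
(1,1): S=217.5000. Δ = (V_up−V_dn)/(S_up−S_dn) = (5.0000−0.0000)/(271.8750−154.4250) = 0.0426. V = [p*·5.0000 + (1−p*)·0.0000]/1.04 = 2.9380. B = V − Δ·S = -6.3212.
(0,0): S=174.0000. Δ = (V_up−V_dn)/(S_up−S_dn) = (2.9380−0.0000)/(217.5000−123.5400) = 0.0313. V = [p*·2.9380 + (1−p*)·0.0000]/1.04 = 1.7264. B = V − Δ·S = -3.7144.
The time-0 hedge costs 1.7264, which is the no-arbitrage price.

(0,0): Delta=0.0313 Bond=-3.7144
(1,0): Delta=0.0000 Bond=0.0000
(1,1): Delta=0.0426 Bond=-6.3212
V0=1.7264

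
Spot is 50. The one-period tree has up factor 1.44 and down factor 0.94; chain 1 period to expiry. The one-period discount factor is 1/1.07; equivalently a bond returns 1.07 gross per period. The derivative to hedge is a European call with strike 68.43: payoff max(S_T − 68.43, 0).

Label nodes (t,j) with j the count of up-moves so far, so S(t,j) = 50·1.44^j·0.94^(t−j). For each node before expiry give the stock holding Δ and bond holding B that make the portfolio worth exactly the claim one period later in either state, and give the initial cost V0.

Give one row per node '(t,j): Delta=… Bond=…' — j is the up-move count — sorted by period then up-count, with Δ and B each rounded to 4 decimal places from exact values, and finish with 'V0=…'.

Risk-neutral probability p* = (R−d)/(u−d) = (1.07−0.94)/(1.44−0.94) = 0.2600.
Payoff layer (t=1): V(1,0)=0.0000, V(1,1)=3.5700
  t=0,j=0: stock 50.0000 → up 72.0000 (V=3.5700), down 47.0000 (V=0.0000). Price 0.8675; hedge Δ=0.1428, bond B=-6.2725.
Self-financing check: at every node Δ·S+B equals the discounted successor values.

(0,0): Delta=0.1428 Bond=-6.2725
V0=0.8675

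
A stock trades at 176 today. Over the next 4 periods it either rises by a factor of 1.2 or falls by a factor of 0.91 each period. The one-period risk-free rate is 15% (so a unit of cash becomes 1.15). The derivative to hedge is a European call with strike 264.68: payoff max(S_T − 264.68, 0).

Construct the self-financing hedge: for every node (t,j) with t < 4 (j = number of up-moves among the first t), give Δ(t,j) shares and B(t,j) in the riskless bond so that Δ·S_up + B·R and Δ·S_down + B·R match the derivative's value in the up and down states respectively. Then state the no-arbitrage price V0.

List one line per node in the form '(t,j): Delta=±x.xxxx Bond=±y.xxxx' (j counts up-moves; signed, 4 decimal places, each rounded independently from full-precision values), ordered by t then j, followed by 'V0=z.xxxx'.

(0,0): Delta=0.6991 Bond=-93.4523
(1,0): Delta=0.1347 Bond=-17.0654
(1,1): Delta=0.7883 Bond=-126.3045
(2,0): Delta=0.0000 Bond=0.0000
(2,1): Delta=0.1559 Bond=-23.7138
(2,2): Delta=0.8882 Bond=-170.5703
(3,0): Delta=0.0000 Bond=0.0000
(3,1): Delta=0.0000 Bond=0.0000
(3,2): Delta=0.1806 Bond=-32.9523
(3,3): Delta=1.0000 Bond=-230.1565
V0=29.5927

Under the risk-neutral measure, an up-move has probability p* = (R−d)/(u−d) = 0.8276 and values discount at R = 1.15.
Terminal values V(4,·): V(4,0)=0.0000, V(4,1)=0.0000, V(4,2)=0.0000, V(4,3)=12.0765, V(4,4)=100.2736
(3,0): S=132.6285. Δ = (V_up−V_dn)/(S_up−S_dn) = (0.0000−0.0000)/(159.1542−120.6919) = 0.0000. V = [p*·0.0000 + (1−p*)·0.0000]/1.15 = 0.0000. B = V − Δ·S = 0.0000.
(3,1): S=174.8947. Δ = (V_up−V_dn)/(S_up−S_dn) = (0.0000−0.0000)/(209.8737−159.1542) = 0.0000. V = [p*·0.0000 + (1−p*)·0.0000]/1.15 = 0.0000. B = V − Δ·S = 0.0000.
(3,2): S=230.6304. Δ = (V_up−V_dn)/(S_up−S_dn) = (12.0765−0.0000)/(276.7565−209.8737) = 0.1806. V = [p*·12.0765 + (1−p*)·0.0000]/1.15 = 8.6907. B = V − Δ·S = -32.9523.
(3,3): S=304.1280. Δ = (V_up−V_dn)/(S_up−S_dn) = (100.2736−12.0765)/(364.9536−276.7565) = 1.0000. V = [p*·100.2736 + (1−p*)·12.0765]/1.15 = 73.9715. B = V − Δ·S = -230.1565.
(2,0): S=145.7456. Δ = (V_up−V_dn)/(S_up−S_dn) = (0.0000−0.0000)/(174.8947−132.6285) = 0.0000. V = [p*·0.0000 + (1−p*)·0.0000]/1.15 = 0.0000. B = V − Δ·S = 0.0000.
(2,1): S=192.1920. Δ = (V_up−V_dn)/(S_up−S_dn) = (8.6907−0.0000)/(230.6304−174.8947) = 0.1559. V = [p*·8.6907 + (1−p*)·0.0000]/1.15 = 6.2542. B = V − Δ·S = -23.7138.
(2,2): S=253.4400. Δ = (V_up−V_dn)/(S_up−S_dn) = (73.9715−8.6907)/(304.1280−230.6304) = 0.8882. V = [p*·73.9715 + (1−p*)·8.6907]/1.15 = 54.5358. B = V − Δ·S = -170.5703.
(1,0): S=160.1600. Δ = (V_up−V_dn)/(S_up−S_dn) = (6.2542−0.0000)/(192.1920−145.7456) = 0.1347. V = [p*·6.2542 + (1−p*)·0.0000]/1.15 = 4.5008. B = V − Δ·S = -17.0654.
(1,1): S=211.2000. Δ = (V_up−V_dn)/(S_up−S_dn) = (54.5358−6.2542)/(253.4400−192.1920) = 0.7883. V = [p*·54.5358 + (1−p*)·6.2542]/1.15 = 40.1838. B = V − Δ·S = -126.3045.
(0,0): S=176.0000. Δ = (V_up−V_dn)/(S_up−S_dn) = (40.1838−4.5008)/(211.2000−160.1600) = 0.6991. V = [p*·40.1838 + (1−p*)·4.5008]/1.15 = 29.5927. B = V − Δ·S = -93.4523.
Root portfolio cost Δ·176+B reproduces V0=29.5927.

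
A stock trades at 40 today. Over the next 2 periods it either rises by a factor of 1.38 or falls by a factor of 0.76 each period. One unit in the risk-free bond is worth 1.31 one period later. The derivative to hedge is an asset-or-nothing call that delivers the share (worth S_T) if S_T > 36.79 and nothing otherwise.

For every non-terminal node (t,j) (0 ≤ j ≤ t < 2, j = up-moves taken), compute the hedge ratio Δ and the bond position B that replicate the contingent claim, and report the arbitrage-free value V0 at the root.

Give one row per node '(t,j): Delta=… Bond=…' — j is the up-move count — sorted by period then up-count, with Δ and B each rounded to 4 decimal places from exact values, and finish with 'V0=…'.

Since d<R<u, set p* = (R−d)/(u−d) = 0.8871; price each node as the discounted p*-expectation of its children.
Terminal values V(2,·): V(2,0)=0.0000, V(2,1)=41.9520, V(2,2)=76.1760
(1,0): S=30.4000. Δ = (V_up−V_dn)/(S_up−S_dn) = (41.9520−0.0000)/(41.9520−23.1040) = 2.2258. V = [p*·41.9520 + (1−p*)·0.0000]/1.31 = 28.4088. B = V − Δ·S = -39.2557.
(1,1): S=55.2000. Δ = (V_up−V_dn)/(S_up−S_dn) = (76.1760−41.9520)/(76.1760−41.9520) = 1.0000. V = [p*·76.1760 + (1−p*)·41.9520]/1.31 = 55.2000. B = V − Δ·S = 0.0000.
(0,0): S=40.0000. Δ = (V_up−V_dn)/(S_up−S_dn) = (55.2000−28.4088)/(55.2000−30.4000) = 1.0803. V = [p*·55.2000 + (1−p*)·28.4088]/1.31 = 39.8284. B = V − Δ·S = -3.3833.
The time-0 hedge costs 39.8284, which is the no-arbitrage price.

(0,0): Delta=1.0803 Bond=-3.3833
(1,0): Delta=2.2258 Bond=-39.2557
(1,1): Delta=1.0000 Bond=0.0000
V0=39.8284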